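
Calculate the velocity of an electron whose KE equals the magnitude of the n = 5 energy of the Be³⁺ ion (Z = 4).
1.75015e+06 m/s (or 0.583789% of c)

The binding energy at n = 5 for Be³⁺ is:
E_5 = -13.6057 × 4²/5² = -8.70764800 eV
|E_5| = 8.70764800 eV

Convert to Joules:
KE = 8.70764800 eV × (1.602177 × 10⁻¹⁹ J/eV) = 1.3951193e-18 J

Using KE = ½mv²:
v = √(2·KE/m_e)
v = √(2 × 1.3951193e-18 J / 9.10938 × 10⁻³¹ kg)
v = 1.75015e+06 m/s

This is approximately 0.583789% the speed of light.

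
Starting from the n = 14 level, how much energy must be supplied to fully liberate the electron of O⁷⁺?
4.442678 eV

The ionization energy is the energy needed to remove the electron completely (n → ∞).

For a hydrogen-like ion with Z = 8, E_n = -13.6057 Z² / n² eV.

At n = 14: E_14 = -13.6057 × 8² / 14² = -4.442677551 eV
At n = ∞: E_∞ = 0 eV

Ionization energy = E_∞ - E_14 = 0 - (-4.442677551) = 4.442677551 eV
Ionization energy ≈ 4.442678 eV

This is also called the binding energy of the electron in state n = 14.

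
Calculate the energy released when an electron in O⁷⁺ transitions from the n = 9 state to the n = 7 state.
7.021 eV

The energy levels are E_n = -13.6057 Z² eV / n².

Energy at n = 9: E_9 = -13.6057 × 8² / 9² = -10.750183 eV
Energy at n = 7: E_7 = -13.6057 × 8² / 7² = -17.770710 eV

For emission (electron falling to lower state), the photon energy is:
E_photon = E_9 - E_7 = |-10.750183 - (-17.770710)|
E_photon = 7.021 eV

This energy is carried away by the emitted photon.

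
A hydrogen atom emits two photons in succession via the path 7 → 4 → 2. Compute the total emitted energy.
3.123758 eV

The energy levels of hydrogen are E_n = -13.6057 / n² eV.

First transition (7 → 4):
ΔE₁ = |E_4 - E_7|
ΔE₁ = |-0.850356250000 - (-0.277667346939)| = 0.572688903 eV

Second transition (4 → 2):
ΔE₂ = |E_2 - E_4|
ΔE₂ = |-3.401425000000 - (-0.850356250000)| = 2.551068750 eV

Total energy released:
E_total = ΔE₁ + ΔE₂ = 0.572688903 + 2.551068750 = 3.123758 eV

Note: This equals the direct transition 7 → 2: 3.123758 eV ✓
Energy is conserved regardless of the path taken.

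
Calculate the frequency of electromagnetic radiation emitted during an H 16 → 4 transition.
1.928e+14 Hz

First, find the transition energy:
E_16 = -13.6057 / 16² = -0.0531473 eV
E_4 = -13.6057 / 4² = -0.8503563 eV
|ΔE| = |E_4 - E_16| = 0.7972090 eV

Convert to Joules: E = 0.7972090 eV × (1.602177 × 10⁻¹⁹ J/eV) = 1.27727e-19 J

Using E = hf:
f = E/h = 1.27727e-19 J / (6.62607 × 10⁻³⁴ J·s)
f = 1.928e+14 Hz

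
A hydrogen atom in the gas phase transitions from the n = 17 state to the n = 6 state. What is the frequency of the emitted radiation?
8.00010e+13 Hz

First, find the transition energy:
E_17 = -13.6057 / 17² = -0.047078547 eV
E_6 = -13.6057 / 6² = -0.377936111 eV
|ΔE| = |E_6 - E_17| = 0.330857564 eV

Convert to Joules: E = 0.330857564 eV × (1.602177 × 10⁻¹⁹ J/eV) = 5.3009238e-20 J

Using E = hf:
f = E/h = 5.3009238e-20 J / (6.62607 × 10⁻³⁴ J·s)
f = 8.00010e+13 Hz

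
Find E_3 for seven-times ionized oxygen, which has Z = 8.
-96.75 eV

For hydrogen-like ions, the energy levels scale with Z²:
E_n = -13.6057 Z² / n² eV

For O⁷⁺ (Z = 8) at n = 3:
E_3 = -13.6057 × 8² / 3²
E_3 = -13.6057 × 64 / 9
E_3 = -870.7648 / 9
E_3 = -96.75 eV

The energy is 64 times more negative than hydrogen at the same n due to the stronger nuclear charge.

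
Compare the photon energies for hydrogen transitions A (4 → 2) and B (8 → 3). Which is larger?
4 → 2

Calculate the energy for each transition:

Transition 4 → 2:
ΔE₁ = |E_2 - E_4| = |-13.6057/2² - (-13.6057/4²)|
ΔE₁ = |-3.4014250000 - (-0.8503562500)| = 2.5510688 eV

Transition 8 → 3:
ΔE₂ = |E_3 - E_8| = |-13.6057/3² - (-13.6057/8²)|
ΔE₂ = |-1.5117444444 - (-0.2125890625)| = 1.2991554 eV

Since 2.5510688 eV > 1.2991554 eV, the transition 4 → 2 emits the more energetic photon.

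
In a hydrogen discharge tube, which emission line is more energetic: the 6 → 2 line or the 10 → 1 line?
10 → 1

Calculate the energy for each transition:

Transition 6 → 2:
ΔE₁ = |E_2 - E_6| = |-13.6057/2² - (-13.6057/6²)|
ΔE₁ = |-3.401425000000 - (-0.377936111111)| = 3.023488889 eV

Transition 10 → 1:
ΔE₂ = |E_1 - E_10| = |-13.6057/1² - (-13.6057/10²)|
ΔE₂ = |-13.605700000000 - (-0.136057000000)| = 13.469643000 eV

Since 13.469643000 eV > 3.023488889 eV, the transition 10 → 1 emits the more energetic photon.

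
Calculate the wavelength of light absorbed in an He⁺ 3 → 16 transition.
212.50555 nm

First, find the transition energy using E_n = -13.6057 Z² / n² eV:
E_3 = -13.6057 × 2² / 3² = -6.046977778 eV
E_16 = -13.6057 × 2² / 16² = -0.212589063 eV

Photon energy: |ΔE| = |E_16 - E_3| = 5.834388715 eV

Convert to wavelength using E = hc/λ with hc = 1239.84 eV·nm:
λ = hc/E = 1239.84 eV·nm / 5.834388715 eV
λ = 212.50555 nm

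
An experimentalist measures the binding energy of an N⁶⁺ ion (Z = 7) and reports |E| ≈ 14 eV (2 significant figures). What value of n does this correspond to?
n = 7

The exact energy levels follow E_n = -13.6057 Z² / n² eV with Z = 7.

The measured value (-14 eV) is reported to only 2 significant figures, so we must test candidate n values and see which one matches to that precision.

Candidate energies:
  n = 5:  E = -13.6057 × 7² / 5² = -26.667172 eV
  n = 6:  E = -13.6057 × 7² / 6² = -18.518869 eV
  n = 7:  E = -13.6057 × 7² / 7² = -13.605700 eV  ← matches
  n = 8:  E = -13.6057 × 7² / 8² = -10.416864 eV
  n = 9:  E = -13.6057 × 7² / 9² = -8.230609 eV

Checking against the measurement of -14 eV (2 sig figs), only n = 7 agrees:
E_7 = -13.605700 eV, which rounds to -14 eV ✓

Therefore n = 7.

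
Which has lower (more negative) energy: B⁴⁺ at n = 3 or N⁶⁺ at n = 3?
N⁶⁺ at n = 3 (E = -74.07548 eV)

Using E_n = -13.6057 Z² / n² eV:

B⁴⁺ (Z = 5) at n = 3:
E = -13.6057 × 5² / 3² = -13.6057 × 25 / 9 = -37.79361111 eV

N⁶⁺ (Z = 7) at n = 3:
E = -13.6057 × 7² / 3² = -13.6057 × 49 / 9 = -74.07547778 eV

Since -74.07547778 eV < -37.79361111 eV,
N⁶⁺ at n = 3 is more tightly bound (requires more energy to ionize).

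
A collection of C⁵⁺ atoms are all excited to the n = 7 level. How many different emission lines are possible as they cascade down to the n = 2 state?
15

The electron can occupy levels n = 2, 3, ..., 7 during de-excitation — that is m = 7 - 2 + 1 = 6 distinct levels.

The number of distinct spectral lines equals the number of ways to choose 2 of these m levels (each pair gives one possible emission transition):

Number of lines = m(m-1)/2 = 6×5/2 = 15

These correspond to all possible transitions between the 6 levels:
7 → 6, 7 → 5, 7 → 4, 7 → 3, 7 → 2, 6 → 5, 6 → 4, 6 → 3...

Each transition produces a photon with a unique energy (and thus wavelength). This count does not depend on Z.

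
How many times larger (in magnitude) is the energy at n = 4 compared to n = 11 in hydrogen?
7.5625

Using E_n = -13.6057 Z² / n² eV with Z = 1:

E_4 = -13.6057 / 4² = -13.6057 / 16 = -0.850356250 eV
E_11 = -13.6057 / 11² = -13.6057 / 121 = -0.112443802 eV

The ratio is:
E_4/E_11 = (-0.850356250) / (-0.112443802)
E_4/E_11 = (-13.6057/16) / (-13.6057/121)
E_4/E_11 = 121/16
E_4/E_11 = 7.5625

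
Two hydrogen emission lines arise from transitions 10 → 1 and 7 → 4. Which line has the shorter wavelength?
10 → 1

Calculate the energy for each transition:

Transition 10 → 1:
ΔE₁ = |E_1 - E_10| = |-13.6057/1² - (-13.6057/10²)|
ΔE₁ = |-13.605700000 - (-0.136057000)| = 13.469643 eV

Transition 7 → 4:
ΔE₂ = |E_4 - E_7| = |-13.6057/4² - (-13.6057/7²)|
ΔE₂ = |-0.850356250 - (-0.277667347)| = 0.572689 eV

Since 13.469643 eV > 0.572689 eV, the transition 10 → 1 emits the more energetic photon.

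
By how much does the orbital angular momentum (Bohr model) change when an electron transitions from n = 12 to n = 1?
1.1600e-33 J·s (or 11ℏ)

In the Bohr model, L_n = nℏ where ℏ = 1.054572e-34 J·s.

L_12 = 12ℏ = 1.265486e-33 J·s
L_1 = 1ℏ = 1.054572e-34 J·s

ΔL = L_12 - L_1 = (12 - 1)ℏ = 11ℏ
ΔL = 11 × 1.054572e-34 J·s = 1.1600e-33 J·s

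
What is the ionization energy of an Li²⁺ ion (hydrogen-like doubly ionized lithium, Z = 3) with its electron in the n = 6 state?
3.40 eV

The ionization energy is the energy needed to remove the electron completely (n → ∞).

For a hydrogen-like ion with Z = 3, E_n = -13.6057 Z² / n² eV.

At n = 6: E_6 = -13.6057 × 3² / 6² = -3.40143 eV
At n = ∞: E_∞ = 0 eV

Ionization energy = E_∞ - E_6 = 0 - (-3.40143) = 3.40143 eV
Ionization energy ≈ 3.40 eV

This is also called the binding energy of the electron in state n = 6.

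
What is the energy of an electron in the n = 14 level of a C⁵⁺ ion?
-2.499006 eV

For hydrogen-like ions, the energy levels scale with Z²:
E_n = -13.6057 Z² / n² eV

For C⁵⁺ (Z = 6) at n = 14:
E_14 = -13.6057 × 6² / 14²
E_14 = -13.6057 × 36 / 196
E_14 = -489.8052 / 196
E_14 = -2.499006 eV

The energy is 36 times more negative than hydrogen at the same n due to the stronger nuclear charge.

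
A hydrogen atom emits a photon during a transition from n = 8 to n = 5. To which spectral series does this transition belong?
Pfund series

The spectral series in hydrogen are named based on the final (lower) energy level:
- Lyman series: n_final = 1 (ultraviolet)
- Balmer series: n_final = 2 (visible/near-UV)
- Paschen series: n_final = 3 (infrared)
- Brackett series: n_final = 4 (infrared)
- Pfund series: n_final = 5 (far infrared)

Since this transition ends at n = 5, it belongs to the Pfund series.

For reference, this 8 → 5 line has photon energy
ΔE = 13.6057 eV × (1/5² - 1/8²) = 0.33163893750 eV,
corresponding to wavelength λ = hc/ΔE = 1239.84 eV·nm / 0.33163893750 eV = 3738.52362 nm in the far infrared region.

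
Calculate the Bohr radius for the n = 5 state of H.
1.3229 nm (or 13.2294 Å)

The Bohr radius formula is:
r_n = n² a₀ / Z

where a₀ = 0.0529177 nm is the Bohr radius.

For H (Z = 1) at n = 5:
r_5 = 5² × 0.0529177 nm / 1
r_5 = 25 × 0.0529177 nm / 1
r_5 = 1.32294 nm / 1
r_5 = 1.3229 nm

The electron orbits at approximately 1.3229 nm from the nucleus.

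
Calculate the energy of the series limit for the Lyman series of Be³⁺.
217.691 eV

The series limit corresponds to the transition from n = ∞ to n = 1.
This is the highest energy (shortest wavelength) transition in the Lyman series.

E_∞ = 0 eV
E_1 = -13.6057 × 4² / 1² = -217.691 eV

Energy at series limit:
ΔE = E_∞ - E_1 = 0 - (-217.691) = 217.691 eV

This energy equals the ionization energy from the n = 1 state of Be³⁺.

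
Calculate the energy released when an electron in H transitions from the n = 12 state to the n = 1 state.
13.511216 eV

The energy levels are E_n = -13.6057 eV / n².

Energy at n = 12: E_12 = -13.6057 / 12² = -0.094484028 eV
Energy at n = 1: E_1 = -13.6057 / 1² = -13.605700000 eV

For emission (electron falling to lower state), the photon energy is:
E_photon = E_12 - E_1 = |-0.094484028 - (-13.605700000)|
E_photon = 13.511216 eV

This energy is carried away by the emitted photon.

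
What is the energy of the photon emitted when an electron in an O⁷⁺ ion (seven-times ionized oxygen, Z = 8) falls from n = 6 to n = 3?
72.56 eV

The energy levels are E_n = -13.6057 Z² eV / n².

Energy at n = 6: E_6 = -13.6057 × 8² / 6² = -24.18791 eV
Energy at n = 3: E_3 = -13.6057 × 8² / 3² = -96.75164 eV

For emission (electron falling to lower state), the photon energy is:
E_photon = E_6 - E_3 = |-24.18791 - (-96.75164)|
E_photon = 72.56 eV

This energy is carried away by the emitted photon.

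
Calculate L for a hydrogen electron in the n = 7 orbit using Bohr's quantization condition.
7.3820e-34 J·s (or 7ℏ)

In the Bohr model, angular momentum is quantized:
L = nℏ

where ℏ = h/(2π) = 1.054572e-34 J·s

For n = 7:
L = 7 × 1.054572e-34 J·s
L = 7.3820e-34 J·s

This can also be written as L = 7ℏ.
The angular momentum is an integer multiple of the reduced Planck constant.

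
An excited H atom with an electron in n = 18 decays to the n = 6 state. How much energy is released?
0.33594 eV

The energy levels are E_n = -13.6057 eV / n².

Energy at n = 18: E_18 = -13.6057 / 18² = -0.04199290 eV
Energy at n = 6: E_6 = -13.6057 / 6² = -0.37793611 eV

For emission (electron falling to lower state), the photon energy is:
E_photon = E_18 - E_6 = |-0.04199290 - (-0.37793611)|
E_photon = 0.33594 eV

This energy is carried away by the emitted photon.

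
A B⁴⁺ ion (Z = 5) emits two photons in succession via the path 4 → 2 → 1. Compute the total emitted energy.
318.883594 eV

The energy levels of B⁴⁺ are E_n = -13.6057 × 5² / n² eV.

First transition (4 → 2):
ΔE₁ = |E_2 - E_4|
ΔE₁ = |-85.035625000000 - (-21.258906250000)| = 63.776718750 eV

Second transition (2 → 1):
ΔE₂ = |E_1 - E_2|
ΔE₂ = |-340.142500000000 - (-85.035625000000)| = 255.106875000 eV

Total energy released:
E_total = ΔE₁ + ΔE₂ = 63.776718750 + 255.106875000 = 318.883594 eV

Note: This equals the direct transition 4 → 1: 318.883594 eV ✓
Energy is conserved regardless of the path taken.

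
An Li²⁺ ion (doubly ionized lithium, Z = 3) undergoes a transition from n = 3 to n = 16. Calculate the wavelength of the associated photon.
94.44691 nm

First, find the transition energy using E_n = -13.6057 Z² / n² eV:
E_3 = -13.6057 × 3² / 3² = -13.6057000 eV
E_16 = -13.6057 × 3² / 16² = -0.4783254 eV

Photon energy: |ΔE| = |E_16 - E_3| = 13.1273746 eV

Convert to wavelength using E = hc/λ with hc = 1239.84 eV·nm:
λ = hc/E = 1239.84 eV·nm / 13.1273746 eV
λ = 94.44691 nm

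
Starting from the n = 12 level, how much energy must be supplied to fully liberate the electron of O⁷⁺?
6.0470 eV

The ionization energy is the energy needed to remove the electron completely (n → ∞).

For a hydrogen-like ion with Z = 8, E_n = -13.6057 Z² / n² eV.

At n = 12: E_12 = -13.6057 × 8² / 12² = -6.0469778 eV
At n = ∞: E_∞ = 0 eV

Ionization energy = E_∞ - E_12 = 0 - (-6.0469778) = 6.0469778 eV
Ionization energy ≈ 6.0470 eV

This is also called the binding energy of the electron in state n = 12.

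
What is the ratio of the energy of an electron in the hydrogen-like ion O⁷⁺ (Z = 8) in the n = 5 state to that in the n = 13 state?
6.76

Using E_n = -13.6057 Z² / n² eV with Z = 8:

E_5 = -13.6057 × 8² / 5² = -870.7648 / 25 = -34.83059200 eV
E_13 = -13.6057 × 8² / 13² = -870.7648 / 169 = -5.15245444 eV

The ratio is:
E_5/E_13 = (-34.83059200) / (-5.15245444)
E_5/E_13 = (-870.7648/25) / (-870.7648/169)
E_5/E_13 = 169/25
E_5/E_13 = 6.76
(Note: the Z² factors cancel in the ratio.)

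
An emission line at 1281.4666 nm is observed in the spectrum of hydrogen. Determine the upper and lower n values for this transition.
n = 5 → n = 3

First, find the photon energy from the wavelength (hc = 1239.84 eV·nm):
E = hc/λ = 1239.84 eV·nm / 1281.4666 nm = 0.96751644 eV

The energy levels of hydrogen satisfy E_n = -13.6057 / n² eV, so an emission n_i → n_f releases
ΔE = 13.6057 × (1/n_f² − 1/n_i²) eV.

Setting ΔE equal to the photon energy:
1/n_f² − 1/n_i² = 0.96751644 / 13.6057 = 0.071111111

Since 1/n_i² must be positive, we need 1/n_f² > 0.071111111, i.e. n_f ≤ 3. For each allowed n_f, solve n_i = (1/n_f² − 0.071111111)^(−1/2) and check whether it is a whole number:
  n_f = 1: 1/n_i² = 1.000000000 − 0.071111111 = 0.928888889 → n_i = 1.038  (not an integer) ✗
  n_f = 2: 1/n_i² = 0.250000000 − 0.071111111 = 0.178888889 → n_i = 2.364  (not an integer) ✗
  n_f = 3: 1/n_i² = 0.111111111 − 0.071111111 = 0.040000000 → n_i = 5.000  → integer, n_i = 5 ✓

Only n_f = 3 gives an integer upper level, n_i = 5.

The transition is from n = 5 to n = 3 (emission).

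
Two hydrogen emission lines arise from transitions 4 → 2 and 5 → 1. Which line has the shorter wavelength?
5 → 1

Calculate the energy for each transition:

Transition 4 → 2:
ΔE₁ = |E_2 - E_4| = |-13.6057/2² - (-13.6057/4²)|
ΔE₁ = |-3.40142500000 - (-0.85035625000)| = 2.55106875 eV

Transition 5 → 1:
ΔE₂ = |E_1 - E_5| = |-13.6057/1² - (-13.6057/5²)|
ΔE₂ = |-13.60570000000 - (-0.54422800000)| = 13.06147200 eV

Since 13.06147200 eV > 2.55106875 eV, the transition 5 → 1 emits the more energetic photon.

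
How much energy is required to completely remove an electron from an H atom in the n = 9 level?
0.167972 eV

The ionization energy is the energy needed to remove the electron completely (n → ∞).

For hydrogen, E_n = -13.6057 eV / n².

At n = 9: E_9 = -13.6057 / 9² = -0.167971605 eV
At n = ∞: E_∞ = 0 eV

Ionization energy = E_∞ - E_9 = 0 - (-0.167971605) = 0.167971605 eV
Ionization energy ≈ 0.167972 eV

This is also called the binding energy of the electron in state n = 9.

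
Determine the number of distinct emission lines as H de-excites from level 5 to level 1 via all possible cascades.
10

The electron can occupy levels n = 1, 2, ..., 5 during de-excitation — that is m = 5 - 1 + 1 = 5 distinct levels.

The number of distinct spectral lines equals the number of ways to choose 2 of these m levels (each pair gives one possible emission transition):

Number of lines = m(m-1)/2 = 5×4/2 = 10

These correspond to all possible transitions between the 5 levels:
5 → 4, 5 → 3, 5 → 2, 5 → 1, 4 → 3, 4 → 2, 4 → 1, 3 → 2...

Each transition produces a photon with a unique energy (and thus wavelength). This count does not depend on Z.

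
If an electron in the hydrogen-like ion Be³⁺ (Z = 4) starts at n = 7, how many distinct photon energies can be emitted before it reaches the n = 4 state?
6

The electron can occupy levels n = 4, 5, ..., 7 during de-excitation — that is m = 7 - 4 + 1 = 4 distinct levels.

The number of distinct spectral lines equals the number of ways to choose 2 of these m levels (each pair gives one possible emission transition):

Number of lines = m(m-1)/2 = 4×3/2 = 6

These correspond to all possible transitions between the 4 levels:
7 → 6, 7 → 5, 7 → 4, 6 → 5, 6 → 4, 5 → 4

Each transition produces a photon with a unique energy (and thus wavelength). This count does not depend on Z.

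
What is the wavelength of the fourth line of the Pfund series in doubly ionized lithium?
366.1333 nm

The lines of a series are numbered from the longest wavelength (smallest ΔE) outward; the fourth line is the transition from n = n_f + 4 to n_f.
The Pfund series has all transitions ending at n_f = 5.

For Li²⁺ (Z = 3), the fourth line (δ-line) is the jump from n = 9 to n = 5:
E_9 = -13.6057 × 3² / 9² = -1.51174444 eV
E_5 = -13.6057 × 3² / 5² = -4.89805200 eV
ΔE = E_9 - E_5 = 3.38630756 eV

λ = hc/E = 1239.84 eV·nm / 3.38630756 eV
λ = 366.1333 nm

This is the δ-line of the Pfund series in Li²⁺.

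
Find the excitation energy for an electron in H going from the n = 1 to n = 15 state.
13.5452 eV

The energy levels of a hydrogen-like atom are E_n = -13.6057 eV / n².

Energy at n = 1: E_1 = -13.6057 / 1² = -13.6057000 eV
Energy at n = 15: E_15 = -13.6057 / 15² = -0.0604698 eV

The excitation energy is the difference:
ΔE = E_15 - E_1
ΔE = -0.0604698 - (-13.6057000)
ΔE = 13.5452 eV

Since this is positive, energy must be absorbed (photon absorption).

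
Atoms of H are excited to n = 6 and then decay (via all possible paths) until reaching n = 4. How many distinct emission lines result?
3

The electron can occupy levels n = 4, 5, ..., 6 during de-excitation — that is m = 6 - 4 + 1 = 3 distinct levels.

The number of distinct spectral lines equals the number of ways to choose 2 of these m levels (each pair gives one possible emission transition):

Number of lines = m(m-1)/2 = 3×2/2 = 3

These correspond to all possible transitions between the 3 levels:
6 → 5, 6 → 4, 5 → 4

Each transition produces a photon with a unique energy (and thus wavelength). This count does not depend on Z.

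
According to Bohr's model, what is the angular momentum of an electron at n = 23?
2.42552e-33 J·s (or 23ℏ)

In the Bohr model, angular momentum is quantized:
L = nℏ

where ℏ = h/(2π) = 1.0545718e-34 J·s

For n = 23:
L = 23 × 1.0545718e-34 J·s
L = 2.42552e-33 J·s

This can also be written as L = 23ℏ.
The angular momentum is an integer multiple of the reduced Planck constant.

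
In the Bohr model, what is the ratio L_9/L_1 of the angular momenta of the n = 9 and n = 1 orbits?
9.0000

In the Bohr model, L_n = nℏ, so the ratio is purely the ratio of quantum numbers:

L_9/L_1 = 9ℏ / 1ℏ = 9/1 = 9.0000

The angular momentum scales linearly with n.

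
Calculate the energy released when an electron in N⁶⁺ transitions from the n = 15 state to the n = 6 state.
15.5559 eV

The energy levels are E_n = -13.6057 Z² eV / n².

Energy at n = 15: E_15 = -13.6057 × 7² / 15² = -2.9630191 eV
Energy at n = 6: E_6 = -13.6057 × 7² / 6² = -18.5188694 eV

For emission (electron falling to lower state), the photon energy is:
E_photon = E_15 - E_6 = |-2.9630191 - (-18.5188694)|
E_photon = 15.5559 eV

This energy is carried away by the emitted photon.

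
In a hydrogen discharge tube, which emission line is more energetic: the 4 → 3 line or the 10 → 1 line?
10 → 1

Calculate the energy for each transition:

Transition 4 → 3:
ΔE₁ = |E_3 - E_4| = |-13.6057/3² - (-13.6057/4²)|
ΔE₁ = |-1.51174444444 - (-0.85035625000)| = 0.66138819 eV

Transition 10 → 1:
ΔE₂ = |E_1 - E_10| = |-13.6057/1² - (-13.6057/10²)|
ΔE₂ = |-13.60570000000 - (-0.13605700000)| = 13.46964300 eV

Since 13.46964300 eV > 0.66138819 eV, the transition 10 → 1 emits the more energetic photon.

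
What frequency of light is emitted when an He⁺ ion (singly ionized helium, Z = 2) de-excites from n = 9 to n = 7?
1.06097e+14 Hz

First, find the transition energy:
E_9 = -13.6057 × 2² / 9² = -0.671886420 eV
E_7 = -13.6057 × 2² / 7² = -1.110669388 eV
|ΔE| = |E_7 - E_9| = 0.438782968 eV

Convert to Joules: E = 0.438782968 eV × (1.602177 × 10⁻¹⁹ J/eV) = 7.0300798e-20 J

Using E = hf:
f = E/h = 7.0300798e-20 J / (6.62607 × 10⁻³⁴ J·s)
f = 1.06097e+14 Hz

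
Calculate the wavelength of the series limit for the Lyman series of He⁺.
22.782 nm

The series limit corresponds to the transition from n = ∞ to n = 1.
This is the highest energy (shortest wavelength) transition in the Lyman series.

E_∞ = 0 eV
E_1 = -13.6057 × 2² / 1² = -54.42280 eV

Energy at series limit:
ΔE = E_∞ - E_1 = 0 - (-54.42280) = 54.42280 eV
λ = hc/E = 1239.84 eV·nm / 54.42280 eV = 22.782 nm

This energy equals the ionization energy from the n = 1 state of He⁺.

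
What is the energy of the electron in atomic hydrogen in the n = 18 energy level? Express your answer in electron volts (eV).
-0.042 eV

The energy levels of a hydrogen-like atom are given by:
E_n = -13.6057 eV / n²

For n = 18:
E_18 = -13.6057 eV / 18²
E_18 = -13.6057 eV / 324
E_18 = -0.042 eV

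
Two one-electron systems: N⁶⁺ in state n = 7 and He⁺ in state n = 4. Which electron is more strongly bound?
N⁶⁺ at n = 7 (E = -13.6057 eV)

Using E_n = -13.6057 Z² / n² eV:

N⁶⁺ (Z = 7) at n = 7:
E = -13.6057 × 7² / 7² = -13.6057 × 49 / 49 = -13.6057000 eV

He⁺ (Z = 2) at n = 4:
E = -13.6057 × 2² / 4² = -13.6057 × 4 / 16 = -3.4014250 eV

Since -13.6057000 eV < -3.4014250 eV,
N⁶⁺ at n = 7 is more tightly bound (requires more energy to ionize).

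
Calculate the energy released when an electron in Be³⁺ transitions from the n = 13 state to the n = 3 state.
22.8998 eV

The energy levels are E_n = -13.6057 Z² eV / n².

Energy at n = 13: E_13 = -13.6057 × 4² / 13² = -1.2881136 eV
Energy at n = 3: E_3 = -13.6057 × 4² / 3² = -24.1879111 eV

For emission (electron falling to lower state), the photon energy is:
E_photon = E_13 - E_3 = |-1.2881136 - (-24.1879111)|
E_photon = 22.8998 eV

This energy is carried away by the emitted photon.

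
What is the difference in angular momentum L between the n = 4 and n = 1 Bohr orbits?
3.16e-34 J·s (or 3ℏ)

In the Bohr model, L_n = nℏ where ℏ = 1.0546e-34 J·s.

L_4 = 4ℏ = 4.2184e-34 J·s
L_1 = 1ℏ = 1.0546e-34 J·s

ΔL = L_4 - L_1 = (4 - 1)ℏ = 3ℏ
ΔL = 3 × 1.0546e-34 J·s = 3.16e-34 J·s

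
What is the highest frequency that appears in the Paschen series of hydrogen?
3.6554e+14 Hz

The series limit corresponds to the transition from n = ∞ to n = 3.
This is the highest energy (shortest wavelength) transition in the Paschen series.

E_∞ = 0 eV
E_3 = -13.6057 / 3² = -1.5117444 eV

Energy at series limit:
ΔE = E_∞ - E_3 = 0 - (-1.5117444) = 1.5117444 eV
E = 1.5117444 eV × (1.602177 × 10⁻¹⁹ J/eV) = 2.422082e-19 J
f = E/h = 2.422082e-19 J / (6.62607 × 10⁻³⁴ J·s) = 3.6554e+14 Hz

This energy equals the ionization energy from the n = 3 state of hydrogen.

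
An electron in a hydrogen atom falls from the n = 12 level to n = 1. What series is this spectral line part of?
Lyman series

The spectral series in hydrogen are named based on the final (lower) energy level:
- Lyman series: n_final = 1 (ultraviolet)
- Balmer series: n_final = 2 (visible/near-UV)
- Paschen series: n_final = 3 (infrared)
- Brackett series: n_final = 4 (infrared)
- Pfund series: n_final = 5 (far infrared)

Since this transition ends at n = 1, it belongs to the Lyman series.

For reference, this 12 → 1 line has photon energy
ΔE = 13.6057 eV × (1/1² - 1/12²) = 13.51121597 eV,
corresponding to wavelength λ = hc/ΔE = 1239.84 eV·nm / 13.51121597 eV = 91.763762 nm in the ultraviolet region.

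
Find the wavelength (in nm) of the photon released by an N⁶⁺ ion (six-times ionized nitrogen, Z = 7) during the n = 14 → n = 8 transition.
176.73 nm

First, find the transition energy using E_n = -13.6057 Z² / n² eV:
E_14 = -13.6057 × 7² / 14² = -3.401425 eV
E_8 = -13.6057 × 7² / 8² = -10.416864 eV

Photon energy: |ΔE| = |E_8 - E_14| = 7.015439 eV

Convert to wavelength using E = hc/λ with hc = 1239.84 eV·nm:
λ = hc/E = 1239.84 eV·nm / 7.015439 eV
λ = 176.73 nm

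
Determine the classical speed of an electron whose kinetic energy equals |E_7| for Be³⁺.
1.25e+06 m/s (or 0.416993% of c)

The binding energy at n = 7 for Be³⁺ is:
E_7 = -13.6057 × 4²/7² = -4.44267755 eV
|E_7| = 4.44267755 eV

Convert to Joules:
KE = 4.44267755 eV × (1.602177 × 10⁻¹⁹ J/eV) = 7.1180e-19 J

Using KE = ½mv²:
v = √(2·KE/m_e)
v = √(2 × 7.1180e-19 J / 9.10938 × 10⁻³¹ kg)
v = 1.25e+06 m/s

This is approximately 0.416993% the speed of light.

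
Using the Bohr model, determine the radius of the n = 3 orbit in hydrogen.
0.4763 nm (or 4.7626 Å)

The Bohr radius formula is:
r_n = n² a₀ / Z

where a₀ = 0.0529177 nm is the Bohr radius.

For H (Z = 1) at n = 3:
r_3 = 3² × 0.0529177 nm / 1
r_3 = 9 × 0.0529177 nm / 1
r_3 = 0.47626 nm / 1
r_3 = 0.4763 nm

The electron orbits at approximately 0.4763 nm from the nucleus.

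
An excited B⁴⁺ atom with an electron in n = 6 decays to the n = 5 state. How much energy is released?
4.157 eV

The energy levels are E_n = -13.6057 Z² eV / n².

Energy at n = 6: E_6 = -13.6057 × 5² / 6² = -9.448403 eV
Energy at n = 5: E_5 = -13.6057 × 5² / 5² = -13.605700 eV

For emission (electron falling to lower state), the photon energy is:
E_photon = E_6 - E_5 = |-9.448403 - (-13.605700)|
E_photon = 4.157 eV

This energy is carried away by the emitted photon.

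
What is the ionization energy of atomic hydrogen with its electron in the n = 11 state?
0.1124 eV

The ionization energy is the energy needed to remove the electron completely (n → ∞).

For hydrogen, E_n = -13.6057 eV / n².

At n = 11: E_11 = -13.6057 / 11² = -0.1124438 eV
At n = ∞: E_∞ = 0 eV

Ionization energy = E_∞ - E_11 = 0 - (-0.1124438) = 0.1124438 eV
Ionization energy ≈ 0.1124 eV

This is also called the binding energy of the electron in state n = 11.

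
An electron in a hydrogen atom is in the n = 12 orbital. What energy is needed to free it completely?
0.094484 eV

The ionization energy is the energy needed to remove the electron completely (n → ∞).

For hydrogen, E_n = -13.6057 eV / n².

At n = 12: E_12 = -13.6057 / 12² = -0.094484028 eV
At n = ∞: E_∞ = 0 eV

Ionization energy = E_∞ - E_12 = 0 - (-0.094484028) = 0.094484028 eV
Ionization energy ≈ 0.094484 eV

This is also called the binding energy of the electron in state n = 12.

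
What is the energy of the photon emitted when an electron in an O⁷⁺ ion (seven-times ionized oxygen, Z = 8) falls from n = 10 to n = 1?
862.06 eV

The energy levels are E_n = -13.6057 Z² eV / n².

Energy at n = 10: E_10 = -13.6057 × 8² / 10² = -8.70765 eV
Energy at n = 1: E_1 = -13.6057 × 8² / 1² = -870.76480 eV

For emission (electron falling to lower state), the photon energy is:
E_photon = E_10 - E_1 = |-8.70765 - (-870.76480)|
E_photon = 862.06 eV

This energy is carried away by the emitted photon.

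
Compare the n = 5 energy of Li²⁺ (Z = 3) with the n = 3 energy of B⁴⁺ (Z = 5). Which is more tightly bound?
B⁴⁺ at n = 3 (E = -37.793611 eV)

Using E_n = -13.6057 Z² / n² eV:

Li²⁺ (Z = 3) at n = 5:
E = -13.6057 × 3² / 5² = -13.6057 × 9 / 25 = -4.898052000 eV

B⁴⁺ (Z = 5) at n = 3:
E = -13.6057 × 5² / 3² = -13.6057 × 25 / 9 = -37.793611111 eV

Since -37.793611111 eV < -4.898052000 eV,
B⁴⁺ at n = 3 is more tightly bound (requires more energy to ionize).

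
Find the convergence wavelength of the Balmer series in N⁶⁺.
7.438899 nm

The series limit corresponds to the transition from n = ∞ to n = 2.
This is the highest energy (shortest wavelength) transition in the Balmer series.

E_∞ = 0 eV
E_2 = -13.6057 × 7² / 2² = -166.66982500 eV

Energy at series limit:
ΔE = E_∞ - E_2 = 0 - (-166.66982500) = 166.66982500 eV
λ = hc/E = 1239.84 eV·nm / 166.66982500 eV = 7.438899 nm

This energy equals the ionization energy from the n = 2 state of N⁶⁺.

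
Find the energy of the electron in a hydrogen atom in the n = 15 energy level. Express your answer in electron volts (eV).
-0.060 eV

The energy levels of a hydrogen-like atom are given by:
E_n = -13.6057 eV / n²

For n = 15:
E_15 = -13.6057 eV / 15²
E_15 = -13.6057 eV / 225
E_15 = -0.060 eV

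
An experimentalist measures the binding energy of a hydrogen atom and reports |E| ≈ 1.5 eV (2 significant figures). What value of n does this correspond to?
n = 3

The exact energy levels follow E_n = -13.6057 eV / n².

The measured value (-1.5 eV) is reported to only 2 significant figures, so we must test candidate n values and see which one matches to that precision.

Candidate energies:
  n = 1:  E = -13.6057/1² = -13.60570 eV
  n = 2:  E = -13.6057/2² = -3.40143 eV
  n = 3:  E = -13.6057/3² = -1.51174 eV  ← matches
  n = 4:  E = -13.6057/4² = -0.85036 eV
  n = 5:  E = -13.6057/5² = -0.54423 eV

Checking against the measurement of -1.5 eV (2 sig figs), only n = 3 agrees:
E_3 = -1.51174 eV, which rounds to -1.5 eV ✓

Therefore n = 3.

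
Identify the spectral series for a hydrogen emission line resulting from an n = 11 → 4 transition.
Brackett series

The spectral series in hydrogen are named based on the final (lower) energy level:
- Lyman series: n_final = 1 (ultraviolet)
- Balmer series: n_final = 2 (visible/near-UV)
- Paschen series: n_final = 3 (infrared)
- Brackett series: n_final = 4 (infrared)
- Pfund series: n_final = 5 (far infrared)

Since this transition ends at n = 4, it belongs to the Brackett series.

For reference, this 11 → 4 line has photon energy
ΔE = 13.6057 eV × (1/4² - 1/11²) = 0.737912448 eV,
corresponding to wavelength λ = hc/ΔE = 1239.84 eV·nm / 0.737912448 eV = 1680.199 nm in the infrared region.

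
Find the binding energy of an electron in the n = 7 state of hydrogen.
0.28 eV

The ionization energy is the energy needed to remove the electron completely (n → ∞).

For hydrogen, E_n = -13.6057 eV / n².

At n = 7: E_7 = -13.6057 / 7² = -0.27767 eV
At n = ∞: E_∞ = 0 eV

Ionization energy = E_∞ - E_7 = 0 - (-0.27767) = 0.27767 eV
Ionization energy ≈ 0.28 eV

This is also called the binding energy of the electron in state n = 7.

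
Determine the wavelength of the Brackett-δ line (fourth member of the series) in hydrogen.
1944.03 nm

The lines of a series are numbered from the longest wavelength (smallest ΔE) outward; the fourth line is the transition from n = n_f + 4 to n_f.
The Brackett series has all transitions ending at n_f = 4.

For H, the fourth line (δ-line) is the jump from n = 8 to n = 4:
E_8 = -13.6057 / 8² = -0.21258906 eV
E_4 = -13.6057 / 4² = -0.85035625 eV
ΔE = E_8 - E_4 = 0.63776719 eV

λ = hc/E = 1239.84 eV·nm / 0.63776719 eV
λ = 1944.03 nm

This is the δ-line of the Brackett series in H.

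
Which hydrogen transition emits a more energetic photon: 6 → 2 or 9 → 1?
9 → 1

Calculate the energy for each transition:

Transition 6 → 2:
ΔE₁ = |E_2 - E_6| = |-13.6057/2² - (-13.6057/6²)|
ΔE₁ = |-3.4014250000 - (-0.3779361111)| = 3.0234889 eV

Transition 9 → 1:
ΔE₂ = |E_1 - E_9| = |-13.6057/1² - (-13.6057/9²)|
ΔE₂ = |-13.6057000000 - (-0.1679716049)| = 13.4377284 eV

Since 13.4377284 eV > 3.0234889 eV, the transition 9 → 1 emits the more energetic photon.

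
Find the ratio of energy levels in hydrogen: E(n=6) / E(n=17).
8.027778

Using E_n = -13.6057 Z² / n² eV with Z = 1:

E_6 = -13.6057 / 6² = -13.6057 / 36 = -0.377936111111 eV
E_17 = -13.6057 / 17² = -13.6057 / 289 = -0.047078546713 eV

The ratio is:
E_6/E_17 = (-0.377936111111) / (-0.047078546713)
E_6/E_17 = (-13.6057/36) / (-13.6057/289)
E_6/E_17 = 289/36
E_6/E_17 = 8.027778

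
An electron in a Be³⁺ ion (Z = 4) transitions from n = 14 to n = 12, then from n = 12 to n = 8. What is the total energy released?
2.290756 eV

The energy levels of Be³⁺ are E_n = -13.6057 × 4² / n² eV.

First transition (14 → 12):
ΔE₁ = |E_12 - E_14|
ΔE₁ = |-1.511744444444 - (-1.110669387755)| = 0.401075057 eV

Second transition (12 → 8):
ΔE₂ = |E_8 - E_12|
ΔE₂ = |-3.401425000000 - (-1.511744444444)| = 1.889680556 eV

Total energy released:
E_total = ΔE₁ + ΔE₂ = 0.401075057 + 1.889680556 = 2.290756 eV

Note: This equals the direct transition 14 → 8: 2.290756 eV ✓
Energy is conserved regardless of the path taken.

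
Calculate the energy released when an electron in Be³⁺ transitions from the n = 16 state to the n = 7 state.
3.5923 eV

The energy levels are E_n = -13.6057 Z² eV / n².

Energy at n = 16: E_16 = -13.6057 × 4² / 16² = -0.8503563 eV
Energy at n = 7: E_7 = -13.6057 × 4² / 7² = -4.4426776 eV

For emission (electron falling to lower state), the photon energy is:
E_photon = E_16 - E_7 = |-0.8503563 - (-4.4426776)|
E_photon = 3.5923 eV

This energy is carried away by the emitted photon.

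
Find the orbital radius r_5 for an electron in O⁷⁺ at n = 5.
0.16537 nm (or 1.65368 Å)

The Bohr radius formula is:
r_n = n² a₀ / Z

where a₀ = 0.05291772 nm is the Bohr radius.

For O⁷⁺ (Z = 8) at n = 5:
r_5 = 5² × 0.05291772 nm / 8
r_5 = 25 × 0.05291772 nm / 8
r_5 = 1.322943 nm / 8
r_5 = 0.16537 nm

The electron orbits at approximately 0.16537 nm from the nucleus.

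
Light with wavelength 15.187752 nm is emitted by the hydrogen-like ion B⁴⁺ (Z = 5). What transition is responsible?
n = 10 → n = 2

First, find the photon energy from the wavelength (hc = 1239.84 eV·nm):
E = hc/λ = 1239.84 eV·nm / 15.187752 nm = 81.634201 eV

The energy levels of B⁴⁺ satisfy E_n = -13.6057 × 5² / n² eV, so an emission n_i → n_f releases
ΔE = 13.6057 × 5² × (1/n_f² − 1/n_i²) eV.

Setting ΔE equal to the photon energy:
1/n_f² − 1/n_i² = 81.634201 / (13.6057 × 5²) = 0.24000000

Since 1/n_i² must be positive, we need 1/n_f² > 0.24000000, i.e. n_f ≤ 2. For each allowed n_f, solve n_i = (1/n_f² − 0.24000000)^(−1/2) and check whether it is a whole number:
  n_f = 1: 1/n_i² = 1.00000000 − 0.24000000 = 0.76000000 → n_i = 1.147  (not an integer) ✗
  n_f = 2: 1/n_i² = 0.25000000 − 0.24000000 = 0.01000000 → n_i = 10.000  → integer, n_i = 10 ✓

Only n_f = 2 gives an integer upper level, n_i = 10.

The transition is from n = 10 to n = 2 (emission).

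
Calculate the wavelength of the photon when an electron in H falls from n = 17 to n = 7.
5376.8440 nm

First, find the transition energy using E_n = -13.6057 / n² eV:
E_17 = -13.6057 / 17² = -0.0470785467 eV
E_7 = -13.6057 / 7² = -0.2776673469 eV

Photon energy: |ΔE| = |E_7 - E_17| = 0.2305888002 eV

Convert to wavelength using E = hc/λ with hc = 1239.84 eV·nm:
λ = hc/E = 1239.84 eV·nm / 0.2305888002 eV
λ = 5376.8440 nm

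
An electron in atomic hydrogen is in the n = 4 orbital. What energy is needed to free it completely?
0.85036 eV

The ionization energy is the energy needed to remove the electron completely (n → ∞).

For hydrogen, E_n = -13.6057 eV / n².

At n = 4: E_4 = -13.6057 / 4² = -0.85035625 eV
At n = ∞: E_∞ = 0 eV

Ionization energy = E_∞ - E_4 = 0 - (-0.85035625) = 0.85035625 eV
Ionization energy ≈ 0.85036 eV

This is also called the binding energy of the electron in state n = 4.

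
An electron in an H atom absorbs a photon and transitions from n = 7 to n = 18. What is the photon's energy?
0.24 eV

The energy levels of a hydrogen-like atom are E_n = -13.6057 eV / n².

Energy at n = 7: E_7 = -13.6057 / 7² = -0.27767 eV
Energy at n = 18: E_18 = -13.6057 / 18² = -0.04199 eV

The excitation energy is the difference:
ΔE = E_18 - E_7
ΔE = -0.04199 - (-0.27767)
ΔE = 0.24 eV

Since this is positive, energy must be absorbed (photon absorption).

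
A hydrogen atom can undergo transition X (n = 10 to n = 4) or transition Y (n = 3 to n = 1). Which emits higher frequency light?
3 → 1

Calculate the energy for each transition:

Transition 10 → 4:
ΔE₁ = |E_4 - E_10| = |-13.6057/4² - (-13.6057/10²)|
ΔE₁ = |-0.850356250000 - (-0.136057000000)| = 0.714299250 eV

Transition 3 → 1:
ΔE₂ = |E_1 - E_3| = |-13.6057/1² - (-13.6057/3²)|
ΔE₂ = |-13.605700000000 - (-1.511744444444)| = 12.093955556 eV

Since 12.093955556 eV > 0.714299250 eV, the transition 3 → 1 emits the more energetic photon.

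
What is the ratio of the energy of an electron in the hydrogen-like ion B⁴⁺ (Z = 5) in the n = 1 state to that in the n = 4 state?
16.00

Using E_n = -13.6057 Z² / n² eV with Z = 5:

E_1 = -13.6057 × 5² / 1² = -340.1425 / 1 = -340.14250000 eV
E_4 = -13.6057 × 5² / 4² = -340.1425 / 16 = -21.25890625 eV

The ratio is:
E_1/E_4 = (-340.14250000) / (-21.25890625)
E_1/E_4 = (-340.1425/1) / (-340.1425/16)
E_1/E_4 = 16/1
E_1/E_4 = 16.00
(Note: the Z² factors cancel in the ratio.)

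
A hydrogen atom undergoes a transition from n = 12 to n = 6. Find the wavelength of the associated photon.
4374.073 nm

First, find the transition energy using E_n = -13.6057 / n² eV:
E_12 = -13.6057 / 12² = -0.094484028 eV
E_6 = -13.6057 / 6² = -0.377936111 eV

Photon energy: |ΔE| = |E_6 - E_12| = 0.283452083 eV

Convert to wavelength using E = hc/λ with hc = 1239.84 eV·nm:
λ = hc/E = 1239.84 eV·nm / 0.283452083 eV
λ = 4374.073 nm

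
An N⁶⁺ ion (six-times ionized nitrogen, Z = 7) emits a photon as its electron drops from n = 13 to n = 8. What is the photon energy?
6.472016 eV

The energy levels are E_n = -13.6057 Z² eV / n².

Energy at n = 13: E_13 = -13.6057 × 7² / 13² = -3.944847929 eV
Energy at n = 8: E_8 = -13.6057 × 7² / 8² = -10.416864063 eV

For emission (electron falling to lower state), the photon energy is:
E_photon = E_13 - E_8 = |-3.944847929 - (-10.416864063)|
E_photon = 6.472016 eV

This energy is carried away by the emitted photon.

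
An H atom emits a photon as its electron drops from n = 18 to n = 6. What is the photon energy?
0.34 eV

The energy levels are E_n = -13.6057 eV / n².

Energy at n = 18: E_18 = -13.6057 / 18² = -0.04199 eV
Energy at n = 6: E_6 = -13.6057 / 6² = -0.37794 eV

For emission (electron falling to lower state), the photon energy is:
E_photon = E_18 - E_6 = |-0.04199 - (-0.37794)|
E_photon = 0.34 eV

This energy is carried away by the emitted photon.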